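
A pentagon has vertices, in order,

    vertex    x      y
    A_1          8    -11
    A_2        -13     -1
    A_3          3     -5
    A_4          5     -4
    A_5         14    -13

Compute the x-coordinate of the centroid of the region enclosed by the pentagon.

364/129

Apply the shoelace formula. First the cross-terms c_i = x_i·y_{i+1} − x_{i+1}·y_i:
  -151, 68, 13, -9, -50  ⇒  2A = -129, A = -64.5.
Then Σ (x_i + x_{i+1})·c_i = -1092, so x̄ = -1092 / (6·(-64.5)) = 364/129.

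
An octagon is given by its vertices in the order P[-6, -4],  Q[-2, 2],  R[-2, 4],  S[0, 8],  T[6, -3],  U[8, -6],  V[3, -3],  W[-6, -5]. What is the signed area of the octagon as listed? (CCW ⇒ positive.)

Cross-terms: -20, -4, -16, -48, -12, -6, -33, -6  ⇒  Σ = -145
Signed area = Σ/2 = -72.5 (negative ⇒ clockwise traversal).

-72.5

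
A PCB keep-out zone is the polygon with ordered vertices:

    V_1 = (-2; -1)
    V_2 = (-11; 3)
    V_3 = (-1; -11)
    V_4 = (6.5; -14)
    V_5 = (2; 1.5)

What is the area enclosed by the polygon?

115.625

Σ = (-17) + (124) + (85.5) + (37.75) + (1) = 231.25
Area = |Σ|/2 = 115.625.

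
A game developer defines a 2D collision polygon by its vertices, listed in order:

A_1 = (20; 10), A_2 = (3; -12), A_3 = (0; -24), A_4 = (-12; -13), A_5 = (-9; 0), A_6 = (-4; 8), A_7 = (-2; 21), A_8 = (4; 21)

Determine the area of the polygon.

Apply the shoelace formula: 2A = Σ (x_i·y_{i+1} − x_{i+1}·y_i), indices taken mod 8.
A_1→A_2: (20)(-12) − (3)(10) = -270
A_2→A_3: (3)(-24) − (0)(-12) = -72
A_3→A_4: (0)(-13) − (-12)(-24) = -288
A_4→A_5: (-12)(0) − (-9)(-13) = -117
A_5→A_6: (-9)(8) − (-4)(0) = -72
A_6→A_7: (-4)(21) − (-2)(8) = -68
A_7→A_8: (-2)(21) − (4)(21) = -126
A_8→A_1: (4)(10) − (20)(21) = -380
Σ = -1393
Area = |Σ|/2 = 696.5.

696.5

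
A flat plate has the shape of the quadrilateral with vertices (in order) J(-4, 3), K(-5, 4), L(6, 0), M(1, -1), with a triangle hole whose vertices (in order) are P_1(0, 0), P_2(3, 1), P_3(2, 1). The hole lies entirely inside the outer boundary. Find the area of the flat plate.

Outer boundary:
Apply the shoelace (surveyor's) formula: 2A = Σ (x_i·y_{i+1} − x_{i+1}·y_i), indices taken mod 4.
Σ = (-1) + (-24) + (-6) + (-1) = -32
Area = |Σ|/2 = 16.
Hole:
Apply the shoelace formula: 2A = Σ (x_i·y_{i+1} − x_{i+1}·y_i), indices taken mod 3.
Cross-terms: 0, 1, 0  ⇒  Σ = 1
Area = |Σ|/2 = 0.5.
Net area = 16 − 0.5 = 15.5.

15.5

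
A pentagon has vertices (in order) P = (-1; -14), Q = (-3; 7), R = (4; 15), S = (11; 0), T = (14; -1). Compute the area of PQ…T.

Σ = (-49) + (-73) + (-165) + (-11) + (-197) = -495
Area = |Σ|/2 = 247.5.

247.5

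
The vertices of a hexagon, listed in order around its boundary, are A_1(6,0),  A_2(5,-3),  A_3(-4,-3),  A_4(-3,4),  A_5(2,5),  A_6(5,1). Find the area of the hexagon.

61

Apply the surveyor's formula: 2A = Σ (x_i·y_{i+1} − x_{i+1}·y_i), indices taken mod 6.
A_1→A_2: (6)(-3) − (5)(0) = -18
A_2→A_3: (5)(-3) − (-4)(-3) = -27
A_3→A_4: (-4)(4) − (-3)(-3) = -25
A_4→A_5: (-3)(5) − (2)(4) = -23
A_5→A_6: (2)(1) − (5)(5) = -23
A_6→A_1: (5)(0) − (6)(1) = -6
Σ = -122
Area = |Σ|/2 = 61.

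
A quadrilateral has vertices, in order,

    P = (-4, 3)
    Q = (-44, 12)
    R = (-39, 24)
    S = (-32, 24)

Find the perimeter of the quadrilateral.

96

|PQ| = √((-40)² + (9)²) = √1681 = 41
|QR| = √((5)² + (12)²) = √169 = 13
|RS| = √((7)² + (0)²) = √49 = 7
|SP| = √((28)² + (-21)²) = √1225 = 35
Perimeter = 41 + 13 + 7 + 35 = 96.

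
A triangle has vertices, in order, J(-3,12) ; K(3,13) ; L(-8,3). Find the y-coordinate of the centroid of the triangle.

Apply Gauss's area formula. First the cross-terms c_i = x_i·y_{i+1} − x_{i+1}·y_i:
  -75, 113, -87  ⇒  2A = -49, A = -24.5.
Then Σ (y_i + y_{i+1})·c_i = -1372, so ȳ = -1372 / (6·(-24.5)) = 28/3.

28/3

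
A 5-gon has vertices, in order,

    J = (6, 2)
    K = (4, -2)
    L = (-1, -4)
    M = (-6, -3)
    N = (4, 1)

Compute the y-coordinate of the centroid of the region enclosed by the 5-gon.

-83/51

Apply the shoelace formula. First the cross-terms c_i = x_i·y_{i+1} − x_{i+1}·y_i:
  -20, -18, -21, 6, 2  ⇒  2A = -51, A = -25.5.
Then Σ (y_i + y_{i+1})·c_i = 249, so ȳ = 249 / (6·(-25.5)) = -83/51.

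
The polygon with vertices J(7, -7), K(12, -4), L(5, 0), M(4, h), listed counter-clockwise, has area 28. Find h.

-4

The doubled signed area Σ (x_i y_{i+1} − x_{i+1} y_i) is linear in h.
With h=0 it equals 48; the coefficient of h is -2 (from the two edges through M).
So -2·h + 48 = 2·28 = 56 ⇒ h = -4.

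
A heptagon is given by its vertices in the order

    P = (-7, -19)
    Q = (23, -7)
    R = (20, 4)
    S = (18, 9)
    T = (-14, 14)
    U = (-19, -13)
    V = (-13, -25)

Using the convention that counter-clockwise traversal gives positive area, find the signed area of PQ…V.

1015

P→Q: (-7)(-7) − (23)(-19) = 486
Q→R: (23)(4) − (20)(-7) = 232
R→S: (20)(9) − (18)(4) = 108
S→T: (18)(14) − (-14)(9) = 378
T→U: (-14)(-13) − (-19)(14) = 448
U→V: (-19)(-25) − (-13)(-13) = 306
V→P: (-13)(-19) − (-7)(-25) = 72
Σ = 2030
Signed area = Σ/2 = 1015 (positive ⇒ counter-clockwise traversal).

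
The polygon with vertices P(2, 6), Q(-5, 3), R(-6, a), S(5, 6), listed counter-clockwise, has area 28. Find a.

The doubled signed area Σ (x_i y_{i+1} − x_{i+1} y_i) is linear in a.
With a=0 it equals 36; the coefficient of a is -10 (from the two edges through R).
So -10·a + 36 = 2·28 = 56 ⇒ a = -2.

-2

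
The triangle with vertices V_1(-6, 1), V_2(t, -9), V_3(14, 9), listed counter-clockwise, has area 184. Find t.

15

Write out the shoelace sum; only the two edges meeting at V_2 involve t:
2·Area = [((-6)·(-9) − t·1) + (t·9 − 14·(-9))] + 68
       = 8·t + 248 = 368
⇒ t = 15.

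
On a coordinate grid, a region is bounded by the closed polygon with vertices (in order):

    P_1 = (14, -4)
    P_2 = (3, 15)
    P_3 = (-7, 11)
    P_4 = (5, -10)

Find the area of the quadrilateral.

247.5

Apply the shoelace formula: 2A = Σ (x_i·y_{i+1} − x_{i+1}·y_i), indices taken mod 4.
P_1→P_2: (14)(15) − (3)(-4) = 222
P_2→P_3: (3)(11) − (-7)(15) = 138
P_3→P_4: (-7)(-10) − (5)(11) = 15
P_4→P_1: (5)(-4) − (14)(-10) = 120
Σ = 495
Area = |Σ|/2 = 247.5.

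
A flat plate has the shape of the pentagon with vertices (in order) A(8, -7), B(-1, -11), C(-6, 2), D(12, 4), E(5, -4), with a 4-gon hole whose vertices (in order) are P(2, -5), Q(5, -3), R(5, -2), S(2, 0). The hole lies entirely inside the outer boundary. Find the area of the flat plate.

Outer boundary:
Apply the shoelace (surveyor's) formula: 2A = Σ (x_i·y_{i+1} − x_{i+1}·y_i), indices taken mod 5.
A→B: (8)(-11) − (-1)(-7) = -95
B→C: (-1)(2) − (-6)(-11) = -68
C→D: (-6)(4) − (12)(2) = -48
D→E: (12)(-4) − (5)(4) = -68
E→A: (5)(-7) − (8)(-4) = -3
Σ = -282
Area = |Σ|/2 = 141.
Hole:
Cross-terms: 19, 5, 4, -10  ⇒  Σ = 18
Area = |Σ|/2 = 9.
Net area = 141 − 9 = 132.

132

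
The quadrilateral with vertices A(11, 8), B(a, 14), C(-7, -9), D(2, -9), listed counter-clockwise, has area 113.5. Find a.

Write out the shoelace sum; only the two edges meeting at B involve a:
2·Area = [(11·14 − a·8) + (a·(-9) − (-7)·14)] + 196
       = -17·a + 448 = 227
⇒ a = 13.

13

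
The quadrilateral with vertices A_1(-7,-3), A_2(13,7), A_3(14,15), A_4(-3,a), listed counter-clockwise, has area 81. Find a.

Write out the shoelace sum; only the two edges meeting at A_4 involve a:
2·Area = [(14·a − (-3)·15) + ((-3)·(-3) − (-7)·a)] + 87
       = 21·a + 141 = 162
⇒ a = 1.

1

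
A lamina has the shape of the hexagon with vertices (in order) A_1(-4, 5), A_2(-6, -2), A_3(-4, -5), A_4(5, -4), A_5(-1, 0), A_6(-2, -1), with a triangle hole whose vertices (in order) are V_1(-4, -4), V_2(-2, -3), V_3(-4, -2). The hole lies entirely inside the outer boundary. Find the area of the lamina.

Outer boundary:
A_1→A_2: (-4)(-2) − (-6)(5) = 38
A_2→A_3: (-6)(-5) − (-4)(-2) = 22
A_3→A_4: (-4)(-4) − (5)(-5) = 41
A_4→A_5: (5)(0) − (-1)(-4) = -4
A_5→A_6: (-1)(-1) − (-2)(0) = 1
A_6→A_1: (-2)(5) − (-4)(-1) = -14
Σ = 84
Area = |Σ|/2 = 42.
Hole:
Apply the surveyor's formula: 2A = Σ (x_i·y_{i+1} − x_{i+1}·y_i), indices taken mod 3.
V_1→V_2: (-4)(-3) − (-2)(-4) = 4
V_2→V_3: (-2)(-2) − (-4)(-3) = -8
V_3→V_1: (-4)(-4) − (-4)(-2) = 8
Σ = 4
Area = |Σ|/2 = 2.
Net area = 42 − 2 = 40.

40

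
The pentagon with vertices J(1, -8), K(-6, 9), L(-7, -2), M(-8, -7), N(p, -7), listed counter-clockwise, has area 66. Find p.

The doubled signed area Σ (x_i y_{i+1} − x_{i+1} y_i) is linear in p.
With p=0 it equals 132; the coefficient of p is -1 (from the two edges through N).
So -1·p + 132 = 2·66 = 132 ⇒ p = 0.

0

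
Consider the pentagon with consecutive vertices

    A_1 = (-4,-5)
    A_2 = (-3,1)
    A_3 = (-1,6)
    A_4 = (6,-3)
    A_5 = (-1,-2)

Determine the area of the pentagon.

Apply the surveyor's formula: 2A = Σ (x_i·y_{i+1} − x_{i+1}·y_i), indices taken mod 5.
Σ = (-19) + (-17) + (-33) + (-15) + (-3) = -87
Area = |Σ|/2 = 43.5.

43.5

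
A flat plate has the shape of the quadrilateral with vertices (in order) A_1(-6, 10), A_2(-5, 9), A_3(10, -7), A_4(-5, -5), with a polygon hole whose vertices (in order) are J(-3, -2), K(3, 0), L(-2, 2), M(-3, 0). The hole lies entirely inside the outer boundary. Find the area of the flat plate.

Outer boundary:
Apply Gauss's area formula: 2A = Σ (x_i·y_{i+1} − x_{i+1}·y_i), indices taken mod 4.
Σ = (-4) + (-55) + (-85) + (-80) = -224
Area = |Σ|/2 = 112.
Hole:
Apply the shoelace (surveyor's) formula: 2A = Σ (x_i·y_{i+1} − x_{i+1}·y_i), indices taken mod 4.
Cross-terms: 6, 6, 6, 6  ⇒  Σ = 24
Area = |Σ|/2 = 12.
Net area = 112 − 12 = 100.

100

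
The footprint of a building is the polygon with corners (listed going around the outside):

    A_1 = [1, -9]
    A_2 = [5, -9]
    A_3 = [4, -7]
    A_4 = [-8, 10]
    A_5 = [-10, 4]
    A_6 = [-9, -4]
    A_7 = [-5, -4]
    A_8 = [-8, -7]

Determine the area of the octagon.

Apply the shoelace (surveyor's) formula: 2A = Σ (x_i·y_{i+1} − x_{i+1}·y_i), indices taken mod 8.
Σ = (36) + (1) + (-16) + (68) + (76) + (16) + (3) + (79) = 263
Area = |Σ|/2 = 131.5.

131.5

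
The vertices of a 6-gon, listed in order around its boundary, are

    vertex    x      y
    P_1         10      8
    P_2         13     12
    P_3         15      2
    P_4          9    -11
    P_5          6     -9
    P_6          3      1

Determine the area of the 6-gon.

144.5

Apply the shoelace (surveyor's) formula: 2A = Σ (x_i·y_{i+1} − x_{i+1}·y_i), indices taken mod 6.
Σ = (16) + (-154) + (-183) + (-15) + (33) + (14) = -289
Area = |Σ|/2 = 144.5.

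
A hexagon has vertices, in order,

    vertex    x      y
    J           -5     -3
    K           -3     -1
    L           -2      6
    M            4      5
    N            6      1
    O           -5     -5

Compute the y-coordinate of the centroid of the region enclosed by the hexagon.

Apply the shoelace (surveyor's) formula. First the cross-terms c_i = x_i·y_{i+1} − x_{i+1}·y_i:
  -4, -20, -34, -26, -25, -10  ⇒  2A = -119, A = -59.5.
Then Σ (y_i + y_{i+1})·c_i = -434, so ȳ = -434 / (6·(-59.5)) = 62/51.

62/51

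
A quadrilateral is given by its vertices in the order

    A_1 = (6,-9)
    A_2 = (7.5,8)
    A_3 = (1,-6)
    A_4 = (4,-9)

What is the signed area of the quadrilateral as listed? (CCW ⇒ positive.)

47.75

Apply the shoelace formula: 2A = Σ (x_i·y_{i+1} − x_{i+1}·y_i), indices taken mod 4.
Σ = (115.5) + (-53) + (15) + (18) = 95.5
Signed area = Σ/2 = 47.75 (positive ⇒ counter-clockwise traversal).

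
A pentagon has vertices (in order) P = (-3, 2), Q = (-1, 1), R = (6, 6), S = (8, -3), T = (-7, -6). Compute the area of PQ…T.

90

Apply Gauss's area formula: 2A = Σ (x_i·y_{i+1} − x_{i+1}·y_i), indices taken mod 5.
Σ = (-1) + (-12) + (-66) + (-69) + (-32) = -180
Area = |Σ|/2 = 90.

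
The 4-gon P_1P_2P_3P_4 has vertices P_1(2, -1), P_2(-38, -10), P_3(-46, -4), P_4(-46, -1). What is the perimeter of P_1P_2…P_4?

102

|P_1P_2| = √((-40)² + (-9)²) = √1681 = 41
|P_2P_3| = √((-8)² + (6)²) = √100 = 10
|P_3P_4| = √((0)² + (3)²) = √9 = 3
|P_4P_1| = √((48)² + (0)²) = √2304 = 48
Perimeter = 41 + 10 + 3 + 48 = 102.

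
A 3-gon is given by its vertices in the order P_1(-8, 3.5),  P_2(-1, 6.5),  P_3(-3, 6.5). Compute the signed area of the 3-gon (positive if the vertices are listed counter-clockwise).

3

Apply the shoelace (surveyor's) formula: 2A = Σ (x_i·y_{i+1} − x_{i+1}·y_i), indices taken mod 3.
Σ = (-48.5) + (13) + (41.5) = 6
Signed area = Σ/2 = 3 (positive ⇒ counter-clockwise traversal).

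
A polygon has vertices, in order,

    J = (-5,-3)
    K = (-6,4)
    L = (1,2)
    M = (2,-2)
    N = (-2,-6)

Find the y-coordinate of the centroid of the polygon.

Apply the shoelace formula. First the cross-terms c_i = x_i·y_{i+1} − x_{i+1}·y_i:
  -38, -16, -6, -16, -24  ⇒  2A = -100, A = -50.
Then Σ (y_i + y_{i+1})·c_i = 210, so ȳ = 210 / (6·(-50)) = -0.7.

-0.7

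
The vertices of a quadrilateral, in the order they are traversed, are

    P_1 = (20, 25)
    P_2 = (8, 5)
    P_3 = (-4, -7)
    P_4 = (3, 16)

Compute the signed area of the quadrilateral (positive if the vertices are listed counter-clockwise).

-212

Apply the surveyor's formula: 2A = Σ (x_i·y_{i+1} − x_{i+1}·y_i), indices taken mod 4.
P_1→P_2: (20)(5) − (8)(25) = -100
P_2→P_3: (8)(-7) − (-4)(5) = -36
P_3→P_4: (-4)(16) − (3)(-7) = -43
P_4→P_1: (3)(25) − (20)(16) = -245
Σ = -424
Signed area = Σ/2 = -212 (negative ⇒ clockwise traversal).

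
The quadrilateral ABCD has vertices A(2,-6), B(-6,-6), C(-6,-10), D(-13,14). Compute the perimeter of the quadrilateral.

|AB| = √((-8)² + (0)²) = √64 = 8
|BC| = √((0)² + (-4)²) = √16 = 4
|CD| = √((-7)² + (24)²) = √625 = 25
|DA| = √((15)² + (-20)²) = √625 = 25
Perimeter = 8 + 4 + 25 + 25 = 62.

62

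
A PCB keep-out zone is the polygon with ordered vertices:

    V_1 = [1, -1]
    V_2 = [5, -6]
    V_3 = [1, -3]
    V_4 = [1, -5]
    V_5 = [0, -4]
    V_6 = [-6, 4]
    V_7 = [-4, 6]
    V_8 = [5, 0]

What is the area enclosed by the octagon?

V_1→V_2: (1)(-6) − (5)(-1) = -1
V_2→V_3: (5)(-3) − (1)(-6) = -9
V_3→V_4: (1)(-5) − (1)(-3) = -2
V_4→V_5: (1)(-4) − (0)(-5) = -4
V_5→V_6: (0)(4) − (-6)(-4) = -24
V_6→V_7: (-6)(6) − (-4)(4) = -20
V_7→V_8: (-4)(0) − (5)(6) = -30
V_8→V_1: (5)(-1) − (1)(0) = -5
Σ = -95
Area = |Σ|/2 = 47.5.

47.5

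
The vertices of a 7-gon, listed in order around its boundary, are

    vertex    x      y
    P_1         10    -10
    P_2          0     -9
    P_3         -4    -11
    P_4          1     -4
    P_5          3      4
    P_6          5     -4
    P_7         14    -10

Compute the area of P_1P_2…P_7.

Σ = (-90) + (-36) + (27) + (16) + (-32) + (6) + (-40) = -149
Area = |Σ|/2 = 74.5.

74.5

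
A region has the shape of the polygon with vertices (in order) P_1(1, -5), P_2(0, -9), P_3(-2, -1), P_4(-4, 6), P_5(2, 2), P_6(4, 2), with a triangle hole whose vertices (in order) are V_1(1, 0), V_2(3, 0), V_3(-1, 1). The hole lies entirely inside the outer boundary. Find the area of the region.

Outer boundary:
Apply the shoelace (surveyor's) formula: 2A = Σ (x_i·y_{i+1} − x_{i+1}·y_i), indices taken mod 6.
P_1→P_2: (1)(-9) − (0)(-5) = -9
P_2→P_3: (0)(-1) − (-2)(-9) = -18
P_3→P_4: (-2)(6) − (-4)(-1) = -16
P_4→P_5: (-4)(2) − (2)(6) = -20
P_5→P_6: (2)(2) − (4)(2) = -4
P_6→P_1: (4)(-5) − (1)(2) = -22
Σ = -89
Area = |Σ|/2 = 44.5.
Hole:
Apply Gauss's area formula: 2A = Σ (x_i·y_{i+1} − x_{i+1}·y_i), indices taken mod 3.
V_1→V_2: (1)(0) − (3)(0) = 0
V_2→V_3: (3)(1) − (-1)(0) = 3
V_3→V_1: (-1)(0) − (1)(1) = -1
Σ = 2
Area = |Σ|/2 = 1.
Net area = 44.5 − 1 = 43.5.

43.5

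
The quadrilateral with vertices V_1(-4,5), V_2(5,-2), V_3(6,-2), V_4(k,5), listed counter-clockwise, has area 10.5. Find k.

Write out the shoelace sum; only the two edges meeting at V_4 involve k:
2·Area = [(6·5 − k·(-2)) + (k·5 − (-4)·5)] + -15
       = 7·k + 35 = 21
⇒ k = -2.

-2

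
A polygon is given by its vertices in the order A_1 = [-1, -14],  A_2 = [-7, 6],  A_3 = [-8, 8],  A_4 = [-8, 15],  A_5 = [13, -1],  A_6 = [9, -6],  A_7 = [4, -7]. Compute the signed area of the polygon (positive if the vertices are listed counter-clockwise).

Apply the surveyor's formula: 2A = Σ (x_i·y_{i+1} − x_{i+1}·y_i), indices taken mod 7.
Cross-terms: -104, -8, -56, -187, -69, -39, -63  ⇒  Σ = -526
Signed area = Σ/2 = -263 (negative ⇒ clockwise traversal).

-263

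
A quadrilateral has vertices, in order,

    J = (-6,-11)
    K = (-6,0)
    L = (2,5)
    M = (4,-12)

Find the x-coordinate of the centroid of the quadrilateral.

-55/48

Apply the shoelace (surveyor's) formula. First the cross-terms c_i = x_i·y_{i+1} − x_{i+1}·y_i:
  -66, -30, -44, -116  ⇒  2A = -256, A = -128.
Then Σ (x_i + x_{i+1})·c_i = 880, so x̄ = 880 / (6·(-128)) = -55/48.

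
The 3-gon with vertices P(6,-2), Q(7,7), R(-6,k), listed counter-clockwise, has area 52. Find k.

The doubled signed area Σ (x_i y_{i+1} − x_{i+1} y_i) is linear in k.
With k=0 it equals 110; the coefficient of k is 1 (from the two edges through R).
So 1·k + 110 = 2·52 = 104 ⇒ k = -6.

-6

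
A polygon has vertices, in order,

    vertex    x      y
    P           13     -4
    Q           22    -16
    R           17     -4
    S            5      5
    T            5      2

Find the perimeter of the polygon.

|PQ| = √((9)² + (-12)²) = √225 = 15
|QR| = √((-5)² + (12)²) = √169 = 13
|RS| = √((-12)² + (9)²) = √225 = 15
|ST| = √((0)² + (-3)²) = √9 = 3
|TP| = √((8)² + (-6)²) = √100 = 10
Perimeter = 15 + 13 + 15 + 3 + 10 = 56.

56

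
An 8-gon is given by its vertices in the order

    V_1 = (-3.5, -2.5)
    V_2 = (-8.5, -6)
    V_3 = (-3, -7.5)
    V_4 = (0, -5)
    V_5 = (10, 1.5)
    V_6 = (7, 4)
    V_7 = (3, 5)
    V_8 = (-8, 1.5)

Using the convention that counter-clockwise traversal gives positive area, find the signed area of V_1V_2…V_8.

116.375

Σ = (-0.25) + (45.75) + (15) + (50) + (29.5) + (23) + (44.5) + (25.25) = 232.75
Signed area = Σ/2 = 116.375 (positive ⇒ counter-clockwise traversal).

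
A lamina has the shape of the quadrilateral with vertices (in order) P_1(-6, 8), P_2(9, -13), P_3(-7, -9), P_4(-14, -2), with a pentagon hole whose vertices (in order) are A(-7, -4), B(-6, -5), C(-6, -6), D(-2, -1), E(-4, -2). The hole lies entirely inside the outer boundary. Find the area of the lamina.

194.5

Outer boundary:
Σ = (6) + (-172) + (-112) + (-124) = -402
Area = |Σ|/2 = 201.
Hole:
Apply the shoelace (surveyor's) formula: 2A = Σ (x_i·y_{i+1} − x_{i+1}·y_i), indices taken mod 5.
Cross-terms: 11, 6, -6, 0, 2  ⇒  Σ = 13
Area = |Σ|/2 = 6.5.
Net area = 201 − 6.5 = 194.5.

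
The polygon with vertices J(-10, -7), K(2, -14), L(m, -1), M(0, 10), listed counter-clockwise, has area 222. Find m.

Write out the shoelace sum; only the two edges meeting at L involve m:
2·Area = [(2·(-1) − m·(-14)) + (m·10 − 0·(-1))] + 254
       = 24·m + 252 = 444
⇒ m = 8.

8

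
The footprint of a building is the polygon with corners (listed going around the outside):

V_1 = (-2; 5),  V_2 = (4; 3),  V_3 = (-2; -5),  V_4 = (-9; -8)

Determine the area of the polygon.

65

Apply the surveyor's formula: 2A = Σ (x_i·y_{i+1} − x_{i+1}·y_i), indices taken mod 4.
Σ = (-26) + (-14) + (-29) + (-61) = -130
Area = |Σ|/2 = 65.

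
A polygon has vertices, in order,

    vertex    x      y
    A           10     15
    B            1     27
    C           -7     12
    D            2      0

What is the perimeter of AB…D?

64

|AB| = √((-9)² + (12)²) = √225 = 15
|BC| = √((-8)² + (-15)²) = √289 = 17
|CD| = √((9)² + (-12)²) = √225 = 15
|DA| = √((8)² + (15)²) = √289 = 17
Perimeter = 15 + 17 + 15 + 17 = 64.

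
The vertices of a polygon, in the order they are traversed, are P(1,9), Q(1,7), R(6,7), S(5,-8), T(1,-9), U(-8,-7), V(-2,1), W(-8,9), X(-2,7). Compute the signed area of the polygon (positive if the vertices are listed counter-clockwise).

Apply Gauss's area formula: 2A = Σ (x_i·y_{i+1} − x_{i+1}·y_i), indices taken mod 9.
Σ = (-2) + (-35) + (-83) + (-37) + (-79) + (-22) + (-10) + (-38) + (-25) = -331
Signed area = Σ/2 = -165.5 (negative ⇒ clockwise traversal).

-165.5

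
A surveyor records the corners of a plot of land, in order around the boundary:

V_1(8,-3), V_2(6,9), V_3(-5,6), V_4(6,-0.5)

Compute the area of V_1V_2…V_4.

Σ = (90) + (81) + (-33.5) + (-14) = 123.5
Area = |Σ|/2 = 61.75.

61.75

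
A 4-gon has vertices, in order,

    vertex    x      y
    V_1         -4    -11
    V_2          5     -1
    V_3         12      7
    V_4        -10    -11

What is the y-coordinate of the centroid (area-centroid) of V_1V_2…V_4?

-163/33

Apply the shoelace (surveyor's) formula. First the cross-terms c_i = x_i·y_{i+1} − x_{i+1}·y_i:
  59, 47, -62, 66  ⇒  2A = 110, A = 55.
Then Σ (y_i + y_{i+1})·c_i = -1630, so ȳ = -1630 / (6·55) = -163/33.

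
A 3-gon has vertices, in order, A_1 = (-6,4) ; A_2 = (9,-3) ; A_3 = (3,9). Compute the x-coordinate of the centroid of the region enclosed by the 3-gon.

2

Apply the surveyor's formula. First the cross-terms c_i = x_i·y_{i+1} − x_{i+1}·y_i:
  -18, 90, 66  ⇒  2A = 138, A = 69.
Then Σ (x_i + x_{i+1})·c_i = 828, so x̄ = 828 / (6·69) = 2.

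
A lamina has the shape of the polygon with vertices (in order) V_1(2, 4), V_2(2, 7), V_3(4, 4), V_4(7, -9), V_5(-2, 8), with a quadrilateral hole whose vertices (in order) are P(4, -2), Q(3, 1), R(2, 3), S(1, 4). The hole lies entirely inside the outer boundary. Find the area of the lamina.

30

Outer boundary:
Apply the surveyor's formula: 2A = Σ (x_i·y_{i+1} − x_{i+1}·y_i), indices taken mod 5.
Σ = (6) + (-20) + (-64) + (38) + (-24) = -64
Area = |Σ|/2 = 32.
Hole:
Apply the shoelace (surveyor's) formula: 2A = Σ (x_i·y_{i+1} − x_{i+1}·y_i), indices taken mod 4.
Σ = (10) + (7) + (5) + (-18) = 4
Area = |Σ|/2 = 2.
Net area = 32 − 2 = 30.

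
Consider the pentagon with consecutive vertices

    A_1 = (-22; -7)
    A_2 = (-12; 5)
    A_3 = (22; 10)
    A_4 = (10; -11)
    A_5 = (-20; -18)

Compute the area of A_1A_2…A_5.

711

Apply the shoelace formula: 2A = Σ (x_i·y_{i+1} − x_{i+1}·y_i), indices taken mod 5.
A_1→A_2: (-22)(5) − (-12)(-7) = -194
A_2→A_3: (-12)(10) − (22)(5) = -230
A_3→A_4: (22)(-11) − (10)(10) = -342
A_4→A_5: (10)(-18) − (-20)(-11) = -400
A_5→A_1: (-20)(-7) − (-22)(-18) = -256
Σ = -1422
Area = |Σ|/2 = 711.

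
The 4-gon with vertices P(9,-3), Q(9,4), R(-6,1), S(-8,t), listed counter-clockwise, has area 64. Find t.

Write out the shoelace sum; only the two edges meeting at S involve t:
2·Area = [((-6)·t − (-8)·1) + ((-8)·(-3) − 9·t)] + 96
       = -15·t + 128 = 128
⇒ t = 0.

0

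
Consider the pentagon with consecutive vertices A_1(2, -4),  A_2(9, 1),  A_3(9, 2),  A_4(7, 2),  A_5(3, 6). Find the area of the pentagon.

31.5

Apply the surveyor's formula: 2A = Σ (x_i·y_{i+1} − x_{i+1}·y_i), indices taken mod 5.
A_1→A_2: (2)(1) − (9)(-4) = 38
A_2→A_3: (9)(2) − (9)(1) = 9
A_3→A_4: (9)(2) − (7)(2) = 4
A_4→A_5: (7)(6) − (3)(2) = 36
A_5→A_1: (3)(-4) − (2)(6) = -24
Σ = 63
Area = |Σ|/2 = 31.5.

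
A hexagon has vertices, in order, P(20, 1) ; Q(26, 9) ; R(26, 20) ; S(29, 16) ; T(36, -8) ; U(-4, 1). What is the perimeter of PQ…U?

|PQ| = √((6)² + (8)²) = √100 = 10
|QR| = √((0)² + (11)²) = √121 = 11
|RS| = √((3)² + (-4)²) = √25 = 5
|ST| = √((7)² + (-24)²) = √625 = 25
|TU| = √((-40)² + (9)²) = √1681 = 41
|UP| = √((24)² + (0)²) = √576 = 24
Perimeter = 10 + 11 + 5 + 25 + 41 + 24 = 116.

116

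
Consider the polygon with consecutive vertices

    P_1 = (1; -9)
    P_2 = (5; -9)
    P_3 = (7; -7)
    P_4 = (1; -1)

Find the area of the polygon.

28

Cross-terms: 36, 28, 0, -8  ⇒  Σ = 56
Area = |Σ|/2 = 28.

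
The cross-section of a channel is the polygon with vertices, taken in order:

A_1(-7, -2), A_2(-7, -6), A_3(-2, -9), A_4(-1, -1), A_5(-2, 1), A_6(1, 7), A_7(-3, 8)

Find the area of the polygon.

Cross-terms: 28, 51, -7, -3, -15, 29, 62  ⇒  Σ = 145
Area = |Σ|/2 = 72.5.

72.5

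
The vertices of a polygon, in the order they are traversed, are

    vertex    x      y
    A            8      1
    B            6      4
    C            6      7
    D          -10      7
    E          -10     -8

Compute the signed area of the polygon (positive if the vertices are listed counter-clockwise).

Apply the surveyor's formula: 2A = Σ (x_i·y_{i+1} − x_{i+1}·y_i), indices taken mod 5.
Cross-terms: 26, 18, 112, 150, 54  ⇒  Σ = 360
Signed area = Σ/2 = 180 (positive ⇒ counter-clockwise traversal).

180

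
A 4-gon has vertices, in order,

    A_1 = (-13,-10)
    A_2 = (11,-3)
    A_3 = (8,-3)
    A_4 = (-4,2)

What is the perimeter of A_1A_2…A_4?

56

|A_1A_2| = √((24)² + (7)²) = √625 = 25
|A_2A_3| = √((-3)² + (0)²) = √9 = 3
|A_3A_4| = √((-12)² + (5)²) = √169 = 13
|A_4A_1| = √((-9)² + (-12)²) = √225 = 15
Perimeter = 25 + 3 + 13 + 15 = 56.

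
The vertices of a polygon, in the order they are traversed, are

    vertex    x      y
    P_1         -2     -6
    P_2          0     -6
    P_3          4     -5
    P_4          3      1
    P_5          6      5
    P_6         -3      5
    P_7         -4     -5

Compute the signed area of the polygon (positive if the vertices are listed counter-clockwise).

P_1→P_2: (-2)(-6) − (0)(-6) = 12
P_2→P_3: (0)(-5) − (4)(-6) = 24
P_3→P_4: (4)(1) − (3)(-5) = 19
P_4→P_5: (3)(5) − (6)(1) = 9
P_5→P_6: (6)(5) − (-3)(5) = 45
P_6→P_7: (-3)(-5) − (-4)(5) = 35
P_7→P_1: (-4)(-6) − (-2)(-5) = 14
Σ = 158
Signed area = Σ/2 = 79 (positive ⇒ counter-clockwise traversal).

79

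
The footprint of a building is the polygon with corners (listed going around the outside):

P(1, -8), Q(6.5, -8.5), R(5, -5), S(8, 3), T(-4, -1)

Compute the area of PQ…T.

Apply Gauss's area formula: 2A = Σ (x_i·y_{i+1} − x_{i+1}·y_i), indices taken mod 5.
Σ = (43.5) + (10) + (55) + (4) + (33) = 145.5
Area = |Σ|/2 = 72.75.

72.75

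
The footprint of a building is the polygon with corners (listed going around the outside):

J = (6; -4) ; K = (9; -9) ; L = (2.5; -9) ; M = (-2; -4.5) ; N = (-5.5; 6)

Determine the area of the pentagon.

Σ = (-18) + (-58.5) + (-29.25) + (-36.75) + (-14) = -156.5
Area = |Σ|/2 = 78.25.

78.25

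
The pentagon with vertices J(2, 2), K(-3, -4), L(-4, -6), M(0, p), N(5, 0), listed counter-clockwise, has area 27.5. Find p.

Write out the shoelace sum; only the two edges meeting at M involve p:
2·Area = [((-4)·p − 0·(-6)) + (0·0 − 5·p)] + 10
       = -9·p + 10 = 55
⇒ p = -5.

-5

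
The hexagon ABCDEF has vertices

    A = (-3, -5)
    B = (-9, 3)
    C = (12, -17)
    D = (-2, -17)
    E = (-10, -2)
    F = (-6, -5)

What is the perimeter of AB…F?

|AB| = √((-6)² + (8)²) = √100 = 10
|BC| = √((21)² + (-20)²) = √841 = 29
|CD| = √((-14)² + (0)²) = √196 = 14
|DE| = √((-8)² + (15)²) = √289 = 17
|EF| = √((4)² + (-3)²) = √25 = 5
|FA| = √((3)² + (0)²) = √9 = 3
Perimeter = 10 + 29 + 14 + 17 + 5 + 3 = 78.

78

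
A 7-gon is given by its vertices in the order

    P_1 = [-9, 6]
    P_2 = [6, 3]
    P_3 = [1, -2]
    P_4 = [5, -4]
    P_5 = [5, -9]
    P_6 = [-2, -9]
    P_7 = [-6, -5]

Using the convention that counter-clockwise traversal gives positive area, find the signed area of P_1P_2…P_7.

Cross-terms: -63, -15, 6, -25, -63, -44, -81  ⇒  Σ = -285
Signed area = Σ/2 = -142.5 (negative ⇒ clockwise traversal).

-142.5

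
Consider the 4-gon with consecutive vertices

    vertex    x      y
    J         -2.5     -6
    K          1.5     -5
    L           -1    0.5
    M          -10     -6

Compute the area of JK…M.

J→K: (-2.5)(-5) − (1.5)(-6) = 21.5
K→L: (1.5)(0.5) − (-1)(-5) = -4.25
L→M: (-1)(-6) − (-10)(0.5) = 11
M→J: (-10)(-6) − (-2.5)(-6) = 45
Σ = 73.25
Area = |Σ|/2 = 36.625.

36.625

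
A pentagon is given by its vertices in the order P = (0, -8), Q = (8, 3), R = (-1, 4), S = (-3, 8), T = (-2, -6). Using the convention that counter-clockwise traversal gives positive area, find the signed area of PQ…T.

76.5

Cross-terms: 64, 35, 4, 34, 16  ⇒  Σ = 153
Signed area = Σ/2 = 76.5 (positive ⇒ counter-clockwise traversal).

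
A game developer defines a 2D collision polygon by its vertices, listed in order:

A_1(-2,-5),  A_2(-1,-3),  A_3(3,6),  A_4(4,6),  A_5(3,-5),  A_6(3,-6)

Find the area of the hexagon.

Apply the shoelace (surveyor's) formula: 2A = Σ (x_i·y_{i+1} − x_{i+1}·y_i), indices taken mod 6.
Cross-terms: 1, 3, -6, -38, -3, -27  ⇒  Σ = -70
Area = |Σ|/2 = 35.

35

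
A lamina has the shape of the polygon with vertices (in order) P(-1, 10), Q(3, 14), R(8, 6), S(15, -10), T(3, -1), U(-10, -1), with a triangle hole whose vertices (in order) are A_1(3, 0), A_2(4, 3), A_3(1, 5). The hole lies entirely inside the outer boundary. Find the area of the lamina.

198

Outer boundary:
Σ = (-44) + (-94) + (-170) + (15) + (-13) + (-101) = -407
Area = |Σ|/2 = 203.5.
Hole:
Apply the shoelace (surveyor's) formula: 2A = Σ (x_i·y_{i+1} − x_{i+1}·y_i), indices taken mod 3.
Cross-terms: 9, 17, -15  ⇒  Σ = 11
Area = |Σ|/2 = 5.5.
Net area = 203.5 − 5.5 = 198.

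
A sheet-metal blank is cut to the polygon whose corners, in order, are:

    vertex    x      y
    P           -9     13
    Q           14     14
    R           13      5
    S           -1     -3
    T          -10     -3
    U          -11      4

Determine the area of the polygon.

Σ = (-308) + (-112) + (-34) + (-27) + (-73) + (-107) = -661
Area = |Σ|/2 = 330.5.

330.5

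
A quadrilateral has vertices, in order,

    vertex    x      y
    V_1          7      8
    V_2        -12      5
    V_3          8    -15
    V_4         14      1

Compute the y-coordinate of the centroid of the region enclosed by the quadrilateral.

-82/81

Apply the shoelace (surveyor's) formula. First the cross-terms c_i = x_i·y_{i+1} − x_{i+1}·y_i:
  131, 140, 218, 105  ⇒  2A = 594, A = 297.
Then Σ (y_i + y_{i+1})·c_i = -1804, so ȳ = -1804 / (6·297) = -82/81.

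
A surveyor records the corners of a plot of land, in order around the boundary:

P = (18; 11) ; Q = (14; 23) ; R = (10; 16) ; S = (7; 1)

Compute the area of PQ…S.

Apply the shoelace formula: 2A = Σ (x_i·y_{i+1} − x_{i+1}·y_i), indices taken mod 4.
P→Q: (18)(23) − (14)(11) = 260
Q→R: (14)(16) − (10)(23) = -6
R→S: (10)(1) − (7)(16) = -102
S→P: (7)(11) − (18)(1) = 59
Σ = 211
Area = |Σ|/2 = 105.5.

105.5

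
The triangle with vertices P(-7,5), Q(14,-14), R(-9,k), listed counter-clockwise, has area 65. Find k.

Write out the shoelace sum; only the two edges meeting at R involve k:
2·Area = [(14·k − (-9)·(-14)) + ((-9)·5 − (-7)·k)] + 28
       = 21·k + -143 = 130
⇒ k = 13.

13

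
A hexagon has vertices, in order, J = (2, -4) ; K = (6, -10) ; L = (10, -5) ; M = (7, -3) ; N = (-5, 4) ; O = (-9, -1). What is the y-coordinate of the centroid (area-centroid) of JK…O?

-400/171

Apply the shoelace formula. First the cross-terms c_i = x_i·y_{i+1} − x_{i+1}·y_i:
  4, 70, 5, 13, 41, 38  ⇒  2A = 171, A = 85.5.
Then Σ (y_i + y_{i+1})·c_i = -1200, so ȳ = -1200 / (6·85.5) = -400/171.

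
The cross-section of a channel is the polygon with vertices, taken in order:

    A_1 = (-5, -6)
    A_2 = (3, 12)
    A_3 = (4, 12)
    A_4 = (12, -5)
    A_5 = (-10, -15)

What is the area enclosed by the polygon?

A_1→A_2: (-5)(12) − (3)(-6) = -42
A_2→A_3: (3)(12) − (4)(12) = -12
A_3→A_4: (4)(-5) − (12)(12) = -164
A_4→A_5: (12)(-15) − (-10)(-5) = -230
A_5→A_1: (-10)(-6) − (-5)(-15) = -15
Σ = -463
Area = |Σ|/2 = 231.5.

231.5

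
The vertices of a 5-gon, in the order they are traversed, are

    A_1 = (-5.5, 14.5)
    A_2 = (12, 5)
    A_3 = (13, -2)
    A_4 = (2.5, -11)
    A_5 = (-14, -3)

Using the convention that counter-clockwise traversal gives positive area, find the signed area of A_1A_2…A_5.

Apply the shoelace (surveyor's) formula: 2A = Σ (x_i·y_{i+1} − x_{i+1}·y_i), indices taken mod 5.
Cross-terms: -201.5, -89, -138, -161.5, -219.5  ⇒  Σ = -809.5
Signed area = Σ/2 = -404.75 (negative ⇒ clockwise traversal).

-404.75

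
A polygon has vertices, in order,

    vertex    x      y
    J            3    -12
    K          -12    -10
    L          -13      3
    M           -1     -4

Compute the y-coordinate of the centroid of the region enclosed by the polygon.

Apply Gauss's area formula. First the cross-terms c_i = x_i·y_{i+1} − x_{i+1}·y_i:
  -174, -166, 55, 24  ⇒  2A = -261, A = -130.5.
Then Σ (y_i + y_{i+1})·c_i = 4551, so ȳ = 4551 / (6·(-130.5)) = -1517/261.

-1517/261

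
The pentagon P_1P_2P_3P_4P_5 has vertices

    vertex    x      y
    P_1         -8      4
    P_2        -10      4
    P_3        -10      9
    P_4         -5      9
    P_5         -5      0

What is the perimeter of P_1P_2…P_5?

|P_1P_2| = √((-2)² + (0)²) = √4 = 2
|P_2P_3| = √((0)² + (5)²) = √25 = 5
|P_3P_4| = √((5)² + (0)²) = √25 = 5
|P_4P_5| = √((0)² + (-9)²) = √81 = 9
|P_5P_1| = √((-3)² + (4)²) = √25 = 5
Perimeter = 2 + 5 + 5 + 9 + 5 = 26.

26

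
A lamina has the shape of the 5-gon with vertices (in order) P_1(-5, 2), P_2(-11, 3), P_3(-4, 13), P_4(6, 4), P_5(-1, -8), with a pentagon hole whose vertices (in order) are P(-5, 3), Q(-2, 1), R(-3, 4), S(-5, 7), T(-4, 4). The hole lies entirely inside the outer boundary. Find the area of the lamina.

146.5

Outer boundary:
Apply the shoelace (surveyor's) formula: 2A = Σ (x_i·y_{i+1} − x_{i+1}·y_i), indices taken mod 5.
Σ = (7) + (-131) + (-94) + (-44) + (-42) = -304
Area = |Σ|/2 = 152.
Hole:
Apply the shoelace formula: 2A = Σ (x_i·y_{i+1} − x_{i+1}·y_i), indices taken mod 5.
Cross-terms: 1, -5, -1, 8, 8  ⇒  Σ = 11
Area = |Σ|/2 = 5.5.
Net area = 152 − 5.5 = 146.5.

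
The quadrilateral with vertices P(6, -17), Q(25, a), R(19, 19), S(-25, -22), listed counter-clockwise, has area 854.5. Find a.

Write out the shoelace sum; only the two edges meeting at Q involve a:
2·Area = [(6·a − 25·(-17)) + (25·19 − 19·a)] + 614
       = -13·a + 1514 = 1709
⇒ a = -15.

-15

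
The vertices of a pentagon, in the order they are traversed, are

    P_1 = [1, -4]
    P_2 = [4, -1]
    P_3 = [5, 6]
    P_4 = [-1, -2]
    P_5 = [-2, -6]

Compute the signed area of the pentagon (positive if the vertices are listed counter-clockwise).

28

P_1→P_2: (1)(-1) − (4)(-4) = 15
P_2→P_3: (4)(6) − (5)(-1) = 29
P_3→P_4: (5)(-2) − (-1)(6) = -4
P_4→P_5: (-1)(-6) − (-2)(-2) = 2
P_5→P_1: (-2)(-4) − (1)(-6) = 14
Σ = 56
Signed area = Σ/2 = 28 (positive ⇒ counter-clockwise traversal).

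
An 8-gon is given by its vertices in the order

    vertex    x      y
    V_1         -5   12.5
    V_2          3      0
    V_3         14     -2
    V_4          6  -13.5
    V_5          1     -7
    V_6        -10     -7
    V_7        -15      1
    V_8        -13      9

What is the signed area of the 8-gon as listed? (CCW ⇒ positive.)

-340.25

Apply Gauss's area formula: 2A = Σ (x_i·y_{i+1} − x_{i+1}·y_i), indices taken mod 8.
Cross-terms: -37.5, -6, -177, -28.5, -77, -115, -122, -117.5  ⇒  Σ = -680.5
Signed area = Σ/2 = -340.25 (negative ⇒ clockwise traversal).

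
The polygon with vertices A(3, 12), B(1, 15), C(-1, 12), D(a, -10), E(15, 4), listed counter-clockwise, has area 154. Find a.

10

The doubled signed area Σ (x_i y_{i+1} − x_{i+1} y_i) is linear in a.
With a=0 it equals 388; the coefficient of a is -8 (from the two edges through D).
So -8·a + 388 = 2·154 = 308 ⇒ a = 10.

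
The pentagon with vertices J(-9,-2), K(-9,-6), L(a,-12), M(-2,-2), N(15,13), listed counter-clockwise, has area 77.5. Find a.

The doubled signed area Σ (x_i y_{i+1} − x_{i+1} y_i) is linear in a.
With a=0 it equals 211; the coefficient of a is 4 (from the two edges through L).
So 4·a + 211 = 2·77.5 = 155 ⇒ a = -14.

-14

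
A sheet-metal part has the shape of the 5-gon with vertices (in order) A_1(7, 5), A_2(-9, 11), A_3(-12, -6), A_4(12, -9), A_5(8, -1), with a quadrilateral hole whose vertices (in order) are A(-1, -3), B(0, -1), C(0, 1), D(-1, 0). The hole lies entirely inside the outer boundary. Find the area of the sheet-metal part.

295

Outer boundary:
Cross-terms: 122, 186, 180, 60, 47  ⇒  Σ = 595
Area = |Σ|/2 = 297.5.
Hole:
Apply the shoelace formula: 2A = Σ (x_i·y_{i+1} − x_{i+1}·y_i), indices taken mod 4.
Cross-terms: 1, 0, 1, 3  ⇒  Σ = 5
Area = |Σ|/2 = 2.5.
Net area = 297.5 − 2.5 = 295.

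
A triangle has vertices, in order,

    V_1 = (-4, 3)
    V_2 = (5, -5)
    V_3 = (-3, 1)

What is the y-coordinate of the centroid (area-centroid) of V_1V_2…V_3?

Apply the shoelace (surveyor's) formula. First the cross-terms c_i = x_i·y_{i+1} − x_{i+1}·y_i:
  5, -10, -5  ⇒  2A = -10, A = -5.
Then Σ (y_i + y_{i+1})·c_i = 10, so ȳ = 10 / (6·(-5)) = -1/3.

-1/3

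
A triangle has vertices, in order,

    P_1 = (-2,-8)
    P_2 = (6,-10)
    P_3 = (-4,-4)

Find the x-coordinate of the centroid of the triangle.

0

Apply the shoelace formula. First the cross-terms c_i = x_i·y_{i+1} − x_{i+1}·y_i:
  68, -64, 24  ⇒  2A = 28, A = 14.
Then Σ (x_i + x_{i+1})·c_i = 0, so x̄ = 0 / (6·14) = 0.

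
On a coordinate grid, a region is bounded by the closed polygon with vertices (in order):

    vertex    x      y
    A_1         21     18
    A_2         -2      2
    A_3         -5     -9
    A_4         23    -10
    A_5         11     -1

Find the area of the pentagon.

334.5

Σ = (78) + (28) + (257) + (87) + (219) = 669
Area = |Σ|/2 = 334.5.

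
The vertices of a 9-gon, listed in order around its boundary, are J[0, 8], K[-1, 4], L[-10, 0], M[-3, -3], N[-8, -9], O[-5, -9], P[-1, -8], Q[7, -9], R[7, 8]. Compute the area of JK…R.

J→K: (0)(4) − (-1)(8) = 8
K→L: (-1)(0) − (-10)(4) = 40
L→M: (-10)(-3) − (-3)(0) = 30
M→N: (-3)(-9) − (-8)(-3) = 3
N→O: (-8)(-9) − (-5)(-9) = 27
O→P: (-5)(-8) − (-1)(-9) = 31
P→Q: (-1)(-9) − (7)(-8) = 65
Q→R: (7)(8) − (7)(-9) = 119
R→J: (7)(8) − (0)(8) = 56
Σ = 379
Area = |Σ|/2 = 189.5.

189.5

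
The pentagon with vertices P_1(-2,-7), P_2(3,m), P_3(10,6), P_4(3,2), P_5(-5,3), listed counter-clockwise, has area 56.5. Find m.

-1

Write out the shoelace sum; only the two edges meeting at P_2 involve m:
2·Area = [((-2)·m − 3·(-7)) + (3·6 − 10·m)] + 62
       = -12·m + 101 = 113
⇒ m = -1.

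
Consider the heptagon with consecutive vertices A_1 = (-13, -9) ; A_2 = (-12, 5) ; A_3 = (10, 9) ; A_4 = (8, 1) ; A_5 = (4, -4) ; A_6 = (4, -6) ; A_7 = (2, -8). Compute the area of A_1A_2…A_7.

Apply the shoelace formula: 2A = Σ (x_i·y_{i+1} − x_{i+1}·y_i), indices taken mod 7.
Σ = (-173) + (-158) + (-62) + (-36) + (-8) + (-20) + (-122) = -579
Area = |Σ|/2 = 289.5.

289.5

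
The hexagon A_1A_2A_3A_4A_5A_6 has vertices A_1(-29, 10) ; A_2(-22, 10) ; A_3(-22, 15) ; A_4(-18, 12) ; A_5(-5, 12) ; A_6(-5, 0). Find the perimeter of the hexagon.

|A_1A_2| = √((7)² + (0)²) = √49 = 7
|A_2A_3| = √((0)² + (5)²) = √25 = 5
|A_3A_4| = √((4)² + (-3)²) = √25 = 5
|A_4A_5| = √((13)² + (0)²) = √169 = 13
|A_5A_6| = √((0)² + (-12)²) = √144 = 12
|A_6A_1| = √((-24)² + (10)²) = √676 = 26
Perimeter = 7 + 5 + 5 + 13 + 12 + 26 = 68.

68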